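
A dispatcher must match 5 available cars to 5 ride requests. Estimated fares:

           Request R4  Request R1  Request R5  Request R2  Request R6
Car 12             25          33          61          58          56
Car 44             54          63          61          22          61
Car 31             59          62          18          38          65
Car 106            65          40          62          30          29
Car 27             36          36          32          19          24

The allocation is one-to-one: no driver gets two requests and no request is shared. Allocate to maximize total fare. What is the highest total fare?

Optimal: Car 12→Request R2 ($58), Car 44→Request R5 ($61), Car 31→Request R6 ($65), Car 106→Request R4 ($65), Car 27→Request R1 ($36) — total 58+61+65+65+36 = $285.
Max-entry greedy (repeatedly take the single best remaining cell) gives $273, worse by 12.
Next-best assignment: Car 12→Request R2, Car 44→Request R1, Car 31→Request R6, Car 106→Request R5, Car 27→Request R4 = $284.

Maximum total: $285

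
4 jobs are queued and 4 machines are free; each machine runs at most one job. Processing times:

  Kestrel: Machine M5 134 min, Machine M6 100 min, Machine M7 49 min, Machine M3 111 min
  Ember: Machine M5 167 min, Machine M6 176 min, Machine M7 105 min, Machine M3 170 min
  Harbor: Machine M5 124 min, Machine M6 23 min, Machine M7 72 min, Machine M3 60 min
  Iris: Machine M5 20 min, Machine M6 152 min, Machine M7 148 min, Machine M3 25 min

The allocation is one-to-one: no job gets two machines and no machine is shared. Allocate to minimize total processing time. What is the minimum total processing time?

This is the linear assignment problem.
Optimal: Kestrel→Machine M3 (111 min), Ember→Machine M7 (105 min), Harbor→Machine M6 (23 min), Iris→Machine M5 (20 min) — total 111+105+23+20 = 259 min.
Min-entry greedy (repeatedly take the single cheapest remaining cell) gives 262 min, worse by 3.
Next-best assignment: Kestrel→Machine M7, Ember→Machine M3, Harbor→Machine M6, Iris→Machine M5 = 262 min.
Every other assignment is strictly worse.

Min total: 259 min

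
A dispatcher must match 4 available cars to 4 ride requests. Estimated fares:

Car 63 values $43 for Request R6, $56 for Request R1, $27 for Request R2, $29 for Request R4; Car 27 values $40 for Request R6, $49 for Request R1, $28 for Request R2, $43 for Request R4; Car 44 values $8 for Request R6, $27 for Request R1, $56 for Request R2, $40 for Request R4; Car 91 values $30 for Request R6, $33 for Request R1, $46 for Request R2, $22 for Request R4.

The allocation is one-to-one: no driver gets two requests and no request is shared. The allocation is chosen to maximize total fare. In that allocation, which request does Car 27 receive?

Optimal: Car 63→Request R1 ($56), Car 27→Request R4 ($43), Car 44→Request R2 ($56), Car 91→Request R6 ($30) — total 56+43+56+30 = $185.
Column-greedy (each request in turn goes to its best remaining driver) gives $170, worse by 15.
Swapping Car 91↔Car 44 (Car 91→Request R2 $46, Car 44→Request R6 $8) loses 32.
Car 27's own top request is Request R1 ($49), but forcing Car 27→Request R1 and reassigning the rest optimally gives only $178 — worse by 7.

Car 27 receives Request R4.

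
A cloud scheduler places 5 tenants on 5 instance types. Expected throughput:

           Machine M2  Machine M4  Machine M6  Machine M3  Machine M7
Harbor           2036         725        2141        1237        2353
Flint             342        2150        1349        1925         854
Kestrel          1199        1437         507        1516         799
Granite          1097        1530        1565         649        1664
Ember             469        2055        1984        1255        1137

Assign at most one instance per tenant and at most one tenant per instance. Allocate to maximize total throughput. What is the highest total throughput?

Max total: 9350 ops/s

This is a one-to-one assignment (maximum-weight bipartite matching).
Optimal: Harbor→Machine M2 (2036 ops/s), Flint→Machine M4 (2150 ops/s), Kestrel→Machine M3 (1516 ops/s), Granite→Machine M7 (1664 ops/s), Ember→Machine M6 (1984 ops/s) — total 2036+2150+1516+1664+1984 = 9350 ops/s.
Row-greedy (each tenant in turn takes its best remaining instance) gives 8053 ops/s, worse by 1297.
Next-best assignment: Harbor→Machine M7, Flint→Machine M4, Kestrel→Machine M3, Granite→Machine M2, Ember→Machine M6 = 9100 ops/s.
Checked against all permutations: 9350 ops/s is optimal.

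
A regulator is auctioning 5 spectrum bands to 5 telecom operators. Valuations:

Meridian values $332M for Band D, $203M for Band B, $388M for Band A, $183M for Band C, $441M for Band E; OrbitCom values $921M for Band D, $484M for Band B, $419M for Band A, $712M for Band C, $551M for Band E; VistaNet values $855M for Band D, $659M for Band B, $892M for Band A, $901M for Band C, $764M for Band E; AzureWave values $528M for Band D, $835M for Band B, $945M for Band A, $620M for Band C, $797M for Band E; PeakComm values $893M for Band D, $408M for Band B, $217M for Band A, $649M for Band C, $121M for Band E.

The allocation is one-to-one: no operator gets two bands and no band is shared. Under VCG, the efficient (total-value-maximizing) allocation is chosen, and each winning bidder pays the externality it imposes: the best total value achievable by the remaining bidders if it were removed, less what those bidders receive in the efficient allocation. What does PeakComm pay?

Efficient allocation: Meridian→Band E ($441M), OrbitCom→Band C ($712M), VistaNet→Band A ($892M), AzureWave→Band B ($835M), PeakComm→Band D ($893M); total welfare W = $3773M.
PeakComm receives Band D at value $893M, so the others get W − 893 = $2880M.
Without PeakComm: best allocation of the remaining 4 bidders over all 5 bands is Meridian→Band E ($441M), OrbitCom→Band D ($921M), VistaNet→Band C ($901M), AzureWave→Band A ($945M), total $3208M.
VCG payment = (others' best without PeakComm) − (others' welfare with PeakComm) = 3208 − 2880 = $328M.

PeakComm pays $328M.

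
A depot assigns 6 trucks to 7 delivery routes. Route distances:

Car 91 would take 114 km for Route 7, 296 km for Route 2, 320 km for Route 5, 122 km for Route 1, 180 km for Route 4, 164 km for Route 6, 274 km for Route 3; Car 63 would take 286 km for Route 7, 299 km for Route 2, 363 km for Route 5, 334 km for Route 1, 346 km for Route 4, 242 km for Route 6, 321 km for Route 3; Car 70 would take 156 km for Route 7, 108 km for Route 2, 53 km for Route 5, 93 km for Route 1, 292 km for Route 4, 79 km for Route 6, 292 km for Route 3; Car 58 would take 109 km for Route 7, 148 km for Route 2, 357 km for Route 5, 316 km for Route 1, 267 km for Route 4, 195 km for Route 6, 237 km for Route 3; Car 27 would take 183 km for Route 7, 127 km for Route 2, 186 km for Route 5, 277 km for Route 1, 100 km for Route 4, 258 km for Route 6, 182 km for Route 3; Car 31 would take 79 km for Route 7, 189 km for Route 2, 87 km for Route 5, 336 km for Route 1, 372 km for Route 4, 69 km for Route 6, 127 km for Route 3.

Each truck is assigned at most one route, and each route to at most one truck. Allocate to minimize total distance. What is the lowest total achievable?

Optimal: Car 91→Route 1 (122 km), Car 63→Route 6 (242 km), Car 70→Route 5 (53 km), Car 58→Route 2 (148 km), Car 27→Route 4 (100 km), Car 31→Route 7 (79 km) — total 122+242+53+148+100+79 = 744 km.
Row-greedy (each truck in turn takes its cheapest remaining route) gives 784 km, worse by 40.
Next-best assignment: Car 91→Route 1, Car 63→Route 2, Car 70→Route 5, Car 58→Route 7, Car 27→Route 4, Car 31→Route 6 = 752 km.
Swapping Car 70↔Car 63 (Car 70→Route 6 79 km, Car 63→Route 5 363 km) adds 147.
Checked against all permutations: 744 km is optimal.

Minimum total: 744 km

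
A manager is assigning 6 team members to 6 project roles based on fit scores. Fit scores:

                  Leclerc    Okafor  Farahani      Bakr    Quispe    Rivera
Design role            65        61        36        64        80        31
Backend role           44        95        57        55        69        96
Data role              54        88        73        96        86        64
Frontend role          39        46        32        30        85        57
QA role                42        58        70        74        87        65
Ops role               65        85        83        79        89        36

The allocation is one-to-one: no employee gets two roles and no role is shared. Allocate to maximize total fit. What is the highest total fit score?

Maximum total: 497 pts

Optimal: Leclerc→Design role (65 pts), Okafor→Ops role (85 pts), Farahani→QA role (70 pts), Bakr→Data role (96 pts), Quispe→Frontend role (85 pts), Rivera→Backend role (96 pts) — total 65+85+70+96+85+96 = 497 pts.
Max-entry greedy (repeatedly take the single best remaining cell) gives 462 pts, worse by 35.
Next-best assignment: Leclerc→Design role, Okafor→Data role, Farahani→Ops role, Bakr→QA role, Quispe→Frontend role, Rivera→Backend role = 491 pts.
Checked against all permutations: 497 pts is optimal.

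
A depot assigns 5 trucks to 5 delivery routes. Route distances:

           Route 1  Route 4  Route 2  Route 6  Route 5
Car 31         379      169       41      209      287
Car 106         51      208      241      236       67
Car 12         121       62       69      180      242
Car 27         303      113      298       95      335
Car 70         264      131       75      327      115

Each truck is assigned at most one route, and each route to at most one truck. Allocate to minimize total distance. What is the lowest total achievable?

Treat this as an assignment problem: match each truck to one route.
Optimal: Car 31→Route 2 (41 km), Car 106→Route 1 (51 km), Car 12→Route 4 (62 km), Car 27→Route 6 (95 km), Car 70→Route 5 (115 km) — total 41+51+62+95+115 = 364 km.

Minimum total: 364 km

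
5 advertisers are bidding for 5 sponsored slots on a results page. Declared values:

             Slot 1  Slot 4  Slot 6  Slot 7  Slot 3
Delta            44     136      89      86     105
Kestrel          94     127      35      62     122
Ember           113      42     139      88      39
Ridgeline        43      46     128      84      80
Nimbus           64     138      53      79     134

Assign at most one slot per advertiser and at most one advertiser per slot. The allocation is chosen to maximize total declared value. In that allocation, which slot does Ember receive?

Optimal: Delta→Slot 7 ($86), Kestrel→Slot 4 ($127), Ember→Slot 1 ($113), Ridgeline→Slot 6 ($128), Nimbus→Slot 3 ($134) — total 86+127+113+128+134 = $588.
Next-best assignment: Delta→Slot 4, Kestrel→Slot 1, Ember→Slot 6, Ridgeline→Slot 7, Nimbus→Slot 3 = $587.
Ember's own top slot is Slot 6 ($139), but forcing Ember→Slot 6 and reassigning the rest optimally gives only $587 — worse by 1.

Ember receives Slot 1.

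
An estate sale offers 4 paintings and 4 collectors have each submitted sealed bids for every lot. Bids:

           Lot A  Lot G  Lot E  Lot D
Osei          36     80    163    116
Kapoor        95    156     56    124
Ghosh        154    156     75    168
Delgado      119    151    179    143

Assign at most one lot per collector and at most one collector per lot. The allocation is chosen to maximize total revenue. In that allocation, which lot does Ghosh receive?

Optimal: Osei→Lot E ($163), Kapoor→Lot G ($156), Ghosh→Lot A ($154), Delgado→Lot D ($143) — total 163+156+154+143 = $616.
Next-best assignment: Osei→Lot E, Kapoor→Lot G, Ghosh→Lot D, Delgado→Lot A = $606.
Checked against all permutations: $616 is optimal.
Ghosh's own top lot is Lot D ($168), but forcing Ghosh→Lot D and reassigning the rest optimally gives only $606 — worse by 10.

Ghosh receives Lot A.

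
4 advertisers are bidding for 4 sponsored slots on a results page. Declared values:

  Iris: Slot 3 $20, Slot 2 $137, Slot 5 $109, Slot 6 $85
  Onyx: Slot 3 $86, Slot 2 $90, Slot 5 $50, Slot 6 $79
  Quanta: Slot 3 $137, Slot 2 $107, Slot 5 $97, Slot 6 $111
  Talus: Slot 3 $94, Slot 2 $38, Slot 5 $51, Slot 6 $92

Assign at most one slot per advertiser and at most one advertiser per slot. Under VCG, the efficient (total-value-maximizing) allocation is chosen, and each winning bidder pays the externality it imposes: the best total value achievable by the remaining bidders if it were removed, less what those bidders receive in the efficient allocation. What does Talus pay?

Talus pays $17.

Efficient allocation: Iris→Slot 5 ($109), Onyx→Slot 2 ($90), Quanta→Slot 3 ($137), Talus→Slot 6 ($92); total welfare W = $428.
Talus receives Slot 6 at value $92, so the others get W − 92 = $336.
Without Talus: best allocation of the remaining 3 bidders over all 4 slots is Iris→Slot 2 ($137), Onyx→Slot 6 ($79), Quanta→Slot 3 ($137), total $353.
VCG payment = (others' best without Talus) − (others' welfare with Talus) = 353 − 336 = $17.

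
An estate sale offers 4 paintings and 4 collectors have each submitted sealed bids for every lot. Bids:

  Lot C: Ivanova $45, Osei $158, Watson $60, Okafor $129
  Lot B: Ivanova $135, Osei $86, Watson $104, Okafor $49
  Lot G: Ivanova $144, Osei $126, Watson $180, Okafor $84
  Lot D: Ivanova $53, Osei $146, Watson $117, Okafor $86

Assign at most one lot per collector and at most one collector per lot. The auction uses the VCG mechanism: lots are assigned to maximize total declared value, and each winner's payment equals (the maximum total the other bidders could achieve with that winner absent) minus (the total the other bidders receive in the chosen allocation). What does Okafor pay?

Efficient allocation: Ivanova→Lot B ($135), Osei→Lot D ($146), Watson→Lot G ($180), Okafor→Lot C ($129); total welfare W = $590.
Okafor receives Lot C at value $129, so the others get W − 129 = $461.
Without Okafor: best allocation of the remaining 3 bidders over all 4 lots is Ivanova→Lot B ($135), Osei→Lot C ($158), Watson→Lot G ($180), total $473.
VCG payment = (others' best without Okafor) − (others' welfare with Okafor) = 473 − 461 = $12.

Okafor pays $12.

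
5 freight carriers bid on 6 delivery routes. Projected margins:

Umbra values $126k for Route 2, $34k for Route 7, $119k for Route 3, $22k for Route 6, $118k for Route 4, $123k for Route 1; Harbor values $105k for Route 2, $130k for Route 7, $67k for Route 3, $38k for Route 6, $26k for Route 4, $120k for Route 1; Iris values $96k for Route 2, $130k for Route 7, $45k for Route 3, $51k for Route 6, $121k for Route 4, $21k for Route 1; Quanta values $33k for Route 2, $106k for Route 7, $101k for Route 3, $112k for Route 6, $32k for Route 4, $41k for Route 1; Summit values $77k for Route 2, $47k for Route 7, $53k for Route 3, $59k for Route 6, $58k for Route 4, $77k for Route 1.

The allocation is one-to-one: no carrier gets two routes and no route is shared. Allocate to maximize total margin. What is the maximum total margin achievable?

Max total: $566k

Optimal: Umbra→Route 2 ($126k), Harbor→Route 7 ($130k), Iris→Route 4 ($121k), Quanta→Route 6 ($112k), Summit→Route 1 ($77k) — total 126+130+121+112+77 = $566k.
Column-greedy (each route in turn goes to its best remaining carrier) gives $537k, worse by 29.
Every other assignment is strictly worse.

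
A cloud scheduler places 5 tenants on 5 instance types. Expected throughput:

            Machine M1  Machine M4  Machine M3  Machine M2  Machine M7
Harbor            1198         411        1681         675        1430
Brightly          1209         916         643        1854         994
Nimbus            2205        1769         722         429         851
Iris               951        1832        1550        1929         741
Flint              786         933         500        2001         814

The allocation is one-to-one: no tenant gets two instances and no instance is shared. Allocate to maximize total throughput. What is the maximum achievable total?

Optimal: Harbor→Machine M3 (1681 ops/s), Brightly→Machine M7 (994 ops/s), Nimbus→Machine M1 (2205 ops/s), Iris→Machine M4 (1832 ops/s), Flint→Machine M2 (2001 ops/s) — total 1681+994+2205+1832+2001 = 8713 ops/s.
Row-greedy (each tenant in turn takes its best remaining instance) gives 8386 ops/s, worse by 327.
Next-best assignment: Harbor→Machine M3, Brightly→Machine M2, Nimbus→Machine M1, Iris→Machine M4, Flint→Machine M7 = 8386 ops/s.
Every other assignment is strictly worse.

Maximum total: 8713 ops/s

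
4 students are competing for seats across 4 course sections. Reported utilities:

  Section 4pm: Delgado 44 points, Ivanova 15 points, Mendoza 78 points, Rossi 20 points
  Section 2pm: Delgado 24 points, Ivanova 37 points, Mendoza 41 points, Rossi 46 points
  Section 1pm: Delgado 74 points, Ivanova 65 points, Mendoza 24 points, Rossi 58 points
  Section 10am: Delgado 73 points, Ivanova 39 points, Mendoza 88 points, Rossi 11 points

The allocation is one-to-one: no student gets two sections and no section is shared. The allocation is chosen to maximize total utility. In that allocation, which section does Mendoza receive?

Optimal: Delgado→Section 10am (73 points), Ivanova→Section 1pm (65 points), Mendoza→Section 4pm (78 points), Rossi→Section 2pm (46 points) — total 73+65+78+46 = 262 points.
Row-greedy (each student in turn takes its best remaining section) gives 237 points, worse by 25.
Checked against all permutations: 262 points is optimal.
Mendoza's own top section is Section 10am (88 points), but forcing Mendoza→Section 10am and reassigning the rest optimally gives only 243 points — worse by 19.

Mendoza receives Section 4pm.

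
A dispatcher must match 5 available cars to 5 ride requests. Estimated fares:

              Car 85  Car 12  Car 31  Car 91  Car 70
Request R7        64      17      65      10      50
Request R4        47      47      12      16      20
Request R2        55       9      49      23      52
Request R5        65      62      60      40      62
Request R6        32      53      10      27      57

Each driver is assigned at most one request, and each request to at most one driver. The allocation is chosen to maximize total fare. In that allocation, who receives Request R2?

Optimal: Car 85→Request R2 ($55), Car 12→Request R4 ($47), Car 31→Request R7 ($65), Car 91→Request R5 ($40), Car 70→Request R6 ($57) — total 55+47+65+40+57 = $264.
Row-greedy (each driver in turn takes its best remaining request) gives $226, worse by 38.
Car 85's own top request is Request R5 ($65), but forcing Car 85→Request R5 and reassigning the rest optimally gives only $257 — worse by 7.

Car 85 receives Request R2.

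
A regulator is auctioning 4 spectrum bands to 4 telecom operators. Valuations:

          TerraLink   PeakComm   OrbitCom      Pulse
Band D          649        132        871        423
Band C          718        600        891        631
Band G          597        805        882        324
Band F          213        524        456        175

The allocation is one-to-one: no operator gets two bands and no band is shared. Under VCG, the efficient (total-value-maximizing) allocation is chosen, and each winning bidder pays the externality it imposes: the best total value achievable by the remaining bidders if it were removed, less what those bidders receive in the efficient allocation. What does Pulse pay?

Efficient allocation: TerraLink→Band D ($649M), PeakComm→Band F ($524M), OrbitCom→Band G ($882M), Pulse→Band C ($631M); total welfare W = $2686M.
Pulse receives Band C at value $631M, so the others get W − 631 = $2055M.
Without Pulse: best allocation of the remaining 3 bidders over all 4 bands is TerraLink→Band C ($718M), PeakComm→Band G ($805M), OrbitCom→Band D ($871M), total $2394M.
VCG payment = (others' best without Pulse) − (others' welfare with Pulse) = 2394 − 2055 = $339M.

Pulse pays $339M.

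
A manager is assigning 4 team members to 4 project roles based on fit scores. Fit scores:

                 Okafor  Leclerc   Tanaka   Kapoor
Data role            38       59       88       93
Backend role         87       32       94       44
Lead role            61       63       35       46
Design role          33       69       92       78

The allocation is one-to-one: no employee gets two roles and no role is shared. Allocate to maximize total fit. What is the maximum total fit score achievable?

Max total: 335 pts

Optimal: Okafor→Backend role (87 pts), Leclerc→Lead role (63 pts), Tanaka→Design role (92 pts), Kapoor→Data role (93 pts) — total 87+63+92+93 = 335 pts.
Column-greedy (each role in turn goes to its best remaining employee) gives 283 pts, worse by 52.
Swapping Leclerc↔Okafor (Leclerc→Backend role 32 pts, Okafor→Lead role 61 pts) loses 57.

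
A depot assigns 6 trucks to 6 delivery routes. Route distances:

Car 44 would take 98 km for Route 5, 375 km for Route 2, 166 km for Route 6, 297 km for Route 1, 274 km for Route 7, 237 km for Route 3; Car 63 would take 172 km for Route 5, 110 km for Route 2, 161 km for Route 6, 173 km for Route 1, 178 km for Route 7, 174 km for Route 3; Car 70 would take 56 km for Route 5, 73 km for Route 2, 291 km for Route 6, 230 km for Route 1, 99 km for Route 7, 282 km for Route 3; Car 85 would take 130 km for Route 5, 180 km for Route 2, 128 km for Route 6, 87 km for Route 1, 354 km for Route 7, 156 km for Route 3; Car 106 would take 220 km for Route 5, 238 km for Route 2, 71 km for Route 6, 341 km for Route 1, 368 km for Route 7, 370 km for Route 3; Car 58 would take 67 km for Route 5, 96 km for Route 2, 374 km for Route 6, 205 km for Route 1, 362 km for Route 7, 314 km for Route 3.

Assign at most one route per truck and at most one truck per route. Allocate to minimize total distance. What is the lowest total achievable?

Minimum total: 625 km

Optimal: Car 44→Route 5 (98 km), Car 63→Route 3 (174 km), Car 70→Route 7 (99 km), Car 85→Route 1 (87 km), Car 106→Route 6 (71 km), Car 58→Route 2 (96 km) — total 98+174+99+87+71+96 = 625 km.
Checked against all permutations: 625 km is optimal.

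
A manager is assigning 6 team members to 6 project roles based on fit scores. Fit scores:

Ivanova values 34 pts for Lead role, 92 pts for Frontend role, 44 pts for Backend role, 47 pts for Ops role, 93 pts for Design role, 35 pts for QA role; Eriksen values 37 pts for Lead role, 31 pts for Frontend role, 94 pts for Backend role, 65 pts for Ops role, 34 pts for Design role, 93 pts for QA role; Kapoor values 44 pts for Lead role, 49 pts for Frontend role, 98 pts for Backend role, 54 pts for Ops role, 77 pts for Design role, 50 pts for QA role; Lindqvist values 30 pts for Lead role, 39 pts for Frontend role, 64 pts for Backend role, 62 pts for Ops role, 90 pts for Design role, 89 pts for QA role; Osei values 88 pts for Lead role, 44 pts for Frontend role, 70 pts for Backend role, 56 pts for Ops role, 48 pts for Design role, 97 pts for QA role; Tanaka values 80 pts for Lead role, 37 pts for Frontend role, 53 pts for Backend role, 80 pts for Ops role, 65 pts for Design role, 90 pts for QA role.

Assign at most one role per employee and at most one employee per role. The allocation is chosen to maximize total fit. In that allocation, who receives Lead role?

Osei receives Lead role.

Treat this as an assignment problem: match each employee to one role.
Optimal: Ivanova→Frontend role (92 pts), Eriksen→QA role (93 pts), Kapoor→Backend role (98 pts), Lindqvist→Design role (90 pts), Osei→Lead role (88 pts), Tanaka→Ops role (80 pts) — total 92+93+98+90+88+80 = 541 pts.
Max-entry greedy (repeatedly take the single best remaining cell) gives 472 pts, worse by 69.
Next-best assignment: Ivanova→Frontend role, Eriksen→Ops role, Kapoor→Backend role, Lindqvist→Design role, Osei→Lead role, Tanaka→QA role = 523 pts.
No other one-to-one assignment exceeds 541 pts.
Osei's own top role is QA role (97 pts), but forcing Osei→QA role and reassigning the rest optimally gives only 522 pts — worse by 19.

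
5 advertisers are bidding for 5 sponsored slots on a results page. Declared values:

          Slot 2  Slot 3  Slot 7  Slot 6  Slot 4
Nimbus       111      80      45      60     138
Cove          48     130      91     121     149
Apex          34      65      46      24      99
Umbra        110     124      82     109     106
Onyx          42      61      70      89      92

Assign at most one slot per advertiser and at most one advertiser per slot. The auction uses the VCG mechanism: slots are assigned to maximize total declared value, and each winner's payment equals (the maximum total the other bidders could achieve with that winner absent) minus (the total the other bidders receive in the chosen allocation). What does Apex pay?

Apex pays $47.

Efficient allocation: Nimbus→Slot 2 ($111), Cove→Slot 6 ($121), Apex→Slot 4 ($99), Umbra→Slot 3 ($124), Onyx→Slot 7 ($70); total welfare W = $525.
Apex receives Slot 4 at value $99, so the others get W − 99 = $426.
Without Apex: best allocation of the remaining 4 bidders over all 5 slots is Nimbus→Slot 2 ($111), Cove→Slot 4 ($149), Umbra→Slot 3 ($124), Onyx→Slot 6 ($89), total $473.
VCG payment = (others' best without Apex) − (others' welfare with Apex) = 473 − 426 = $47.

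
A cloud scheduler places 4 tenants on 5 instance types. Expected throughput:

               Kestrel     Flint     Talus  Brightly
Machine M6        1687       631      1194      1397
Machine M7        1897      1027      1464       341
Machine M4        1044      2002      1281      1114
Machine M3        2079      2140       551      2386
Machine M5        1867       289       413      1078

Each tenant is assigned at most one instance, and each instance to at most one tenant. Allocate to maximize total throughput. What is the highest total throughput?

Maximum total: 7719 ops/s

Optimal: Kestrel→Machine M5 (1867 ops/s), Flint→Machine M4 (2002 ops/s), Talus→Machine M7 (1464 ops/s), Brightly→Machine M3 (2386 ops/s) — total 1867+2002+1464+2386 = 7719 ops/s.
Row-greedy (each tenant in turn takes its best remaining instance) gives 6942 ops/s, worse by 777.
Swapping Brightly↔Flint (Brightly→Machine M4 1114 ops/s, Flint→Machine M3 2140 ops/s) loses 1134.
Checked against all permutations: 7719 ops/s is optimal.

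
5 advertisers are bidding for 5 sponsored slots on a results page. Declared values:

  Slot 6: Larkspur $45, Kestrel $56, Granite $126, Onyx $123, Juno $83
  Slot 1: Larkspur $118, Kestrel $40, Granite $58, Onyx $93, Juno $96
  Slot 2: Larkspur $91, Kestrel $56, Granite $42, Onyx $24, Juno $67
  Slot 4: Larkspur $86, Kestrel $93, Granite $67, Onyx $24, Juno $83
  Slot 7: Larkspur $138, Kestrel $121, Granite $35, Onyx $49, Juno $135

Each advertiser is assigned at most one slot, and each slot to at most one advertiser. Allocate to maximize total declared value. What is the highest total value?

This is a one-to-one assignment (maximum-weight bipartite matching).
Optimal: Larkspur→Slot 2 ($91), Kestrel→Slot 4 ($93), Granite→Slot 6 ($126), Onyx→Slot 1 ($93), Juno→Slot 7 ($135) — total 91+93+126+93+135 = $538.
Row-greedy (each advertiser in turn takes its best remaining slot) gives $517, worse by 21.
Every other assignment is strictly worse.

Maximum total: $538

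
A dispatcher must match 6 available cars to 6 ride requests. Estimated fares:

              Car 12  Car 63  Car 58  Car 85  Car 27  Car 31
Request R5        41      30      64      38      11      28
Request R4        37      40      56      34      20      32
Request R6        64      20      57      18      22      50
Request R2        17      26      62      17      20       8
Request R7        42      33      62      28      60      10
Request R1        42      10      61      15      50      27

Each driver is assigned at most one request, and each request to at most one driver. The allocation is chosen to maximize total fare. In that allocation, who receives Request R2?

Car 58 receives Request R2.

Optimal: Car 12→Request R1 ($42), Car 63→Request R4 ($40), Car 58→Request R2 ($62), Car 85→Request R5 ($38), Car 27→Request R7 ($60), Car 31→Request R6 ($50) — total 42+40+62+38+60+50 = $292.
Swapping Car 31↔Car 27 (Car 31→Request R7 $10, Car 27→Request R6 $22) loses 78.
Car 58's own top request is Request R5 ($64), but forcing Car 58→Request R5 and reassigning the rest optimally gives only $276 — worse by 16.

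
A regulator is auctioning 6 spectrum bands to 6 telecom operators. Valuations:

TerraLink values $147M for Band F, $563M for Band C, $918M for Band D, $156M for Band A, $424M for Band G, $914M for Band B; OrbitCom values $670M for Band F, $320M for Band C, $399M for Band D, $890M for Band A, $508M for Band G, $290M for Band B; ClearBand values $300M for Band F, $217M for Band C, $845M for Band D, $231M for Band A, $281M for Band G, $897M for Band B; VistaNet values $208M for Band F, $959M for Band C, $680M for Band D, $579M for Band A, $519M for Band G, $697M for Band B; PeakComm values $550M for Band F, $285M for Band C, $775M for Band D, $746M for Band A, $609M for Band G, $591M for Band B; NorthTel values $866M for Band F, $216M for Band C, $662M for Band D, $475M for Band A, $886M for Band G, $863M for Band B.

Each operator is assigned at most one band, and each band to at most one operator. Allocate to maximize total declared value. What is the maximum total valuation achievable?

Max total: $5139M

Treat this as an assignment problem: match each operator to one band.
Optimal: TerraLink→Band D ($918M), OrbitCom→Band A ($890M), ClearBand→Band B ($897M), VistaNet→Band C ($959M), PeakComm→Band G ($609M), NorthTel→Band F ($866M) — total 918+890+897+959+609+866 = $5139M.
Max-entry greedy (repeatedly take the single best remaining cell) gives $5100M, worse by 39.
Next-best assignment: TerraLink→Band D, OrbitCom→Band A, ClearBand→Band B, VistaNet→Band C, PeakComm→Band F, NorthTel→Band G = $5100M.
No other one-to-one assignment exceeds $5139M.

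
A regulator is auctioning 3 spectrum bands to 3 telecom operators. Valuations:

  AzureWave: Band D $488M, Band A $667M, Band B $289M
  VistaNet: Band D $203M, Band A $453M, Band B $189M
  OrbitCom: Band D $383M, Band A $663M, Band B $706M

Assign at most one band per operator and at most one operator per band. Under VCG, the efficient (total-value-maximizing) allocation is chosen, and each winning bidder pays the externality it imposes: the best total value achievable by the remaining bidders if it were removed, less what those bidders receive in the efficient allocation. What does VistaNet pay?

Efficient allocation: AzureWave→Band D ($488M), VistaNet→Band A ($453M), OrbitCom→Band B ($706M); total welfare W = $1647M.
VistaNet receives Band A at value $453M, so the others get W − 453 = $1194M.
Without VistaNet: best allocation of the remaining 2 bidders over all 3 bands is AzureWave→Band A ($667M), OrbitCom→Band B ($706M), total $1373M.
VCG payment = (others' best without VistaNet) − (others' welfare with VistaNet) = 1373 − 1194 = $179M.

VistaNet pays $179M.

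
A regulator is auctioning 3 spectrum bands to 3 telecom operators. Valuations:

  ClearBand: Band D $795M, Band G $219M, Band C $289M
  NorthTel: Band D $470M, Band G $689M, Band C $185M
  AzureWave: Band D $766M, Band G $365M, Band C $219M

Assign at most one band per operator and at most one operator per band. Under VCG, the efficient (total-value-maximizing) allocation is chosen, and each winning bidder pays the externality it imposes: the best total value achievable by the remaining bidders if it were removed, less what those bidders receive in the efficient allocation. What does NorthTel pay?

Efficient allocation: ClearBand→Band C ($289M), NorthTel→Band G ($689M), AzureWave→Band D ($766M); total welfare W = $1744M.
NorthTel receives Band G at value $689M, so the others get W − 689 = $1055M.
Without NorthTel: best allocation of the remaining 2 bidders over all 3 bands is ClearBand→Band D ($795M), AzureWave→Band G ($365M), total $1160M.
VCG payment = (others' best without NorthTel) − (others' welfare with NorthTel) = 1160 − 1055 = $105M.

NorthTel pays $105M.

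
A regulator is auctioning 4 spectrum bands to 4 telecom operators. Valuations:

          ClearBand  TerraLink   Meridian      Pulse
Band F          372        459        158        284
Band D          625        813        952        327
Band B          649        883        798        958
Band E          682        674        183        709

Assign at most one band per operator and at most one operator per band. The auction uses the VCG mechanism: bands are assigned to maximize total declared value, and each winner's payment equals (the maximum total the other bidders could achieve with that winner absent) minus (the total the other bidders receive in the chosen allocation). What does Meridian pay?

Efficient allocation: ClearBand→Band E ($682M), TerraLink→Band F ($459M), Meridian→Band D ($952M), Pulse→Band B ($958M); total welfare W = $3051M.
Meridian receives Band D at value $952M, so the others get W − 952 = $2099M.
Without Meridian: best allocation of the remaining 3 bidders over all 4 bands is ClearBand→Band E ($682M), TerraLink→Band D ($813M), Pulse→Band B ($958M), total $2453M.
VCG payment = (others' best without Meridian) − (others' welfare with Meridian) = 2453 − 2099 = $354M.

Meridian pays $354M.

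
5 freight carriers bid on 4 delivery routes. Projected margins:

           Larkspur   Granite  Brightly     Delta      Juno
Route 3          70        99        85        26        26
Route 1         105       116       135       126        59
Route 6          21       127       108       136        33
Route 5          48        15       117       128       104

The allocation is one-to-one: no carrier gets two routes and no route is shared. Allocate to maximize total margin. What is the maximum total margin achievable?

Maximum total: $474k

Treat this as an assignment problem: match each carrier to one route.
Optimal: Granite→Route 3 ($99k), Brightly→Route 1 ($135k), Delta→Route 6 ($136k), Juno→Route 5 ($104k) — total 99+135+136+104 = $474k.
Row-greedy (each carrier in turn takes its best remaining route) gives $375k, worse by 99.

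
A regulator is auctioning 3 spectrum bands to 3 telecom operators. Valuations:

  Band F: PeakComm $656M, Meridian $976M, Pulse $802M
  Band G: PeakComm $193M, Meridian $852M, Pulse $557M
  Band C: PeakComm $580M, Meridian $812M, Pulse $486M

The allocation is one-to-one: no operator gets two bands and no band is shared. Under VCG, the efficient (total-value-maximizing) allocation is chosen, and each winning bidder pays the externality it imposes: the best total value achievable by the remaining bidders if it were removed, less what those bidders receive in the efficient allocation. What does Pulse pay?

Efficient allocation: PeakComm→Band C ($580M), Meridian→Band G ($852M), Pulse→Band F ($802M); total welfare W = $2234M.
Pulse receives Band F at value $802M, so the others get W − 802 = $1432M.
Without Pulse: best allocation of the remaining 2 bidders over all 3 bands is PeakComm→Band C ($580M), Meridian→Band F ($976M), total $1556M.
VCG payment = (others' best without Pulse) − (others' welfare with Pulse) = 1556 − 1432 = $124M.

Pulse pays $124M.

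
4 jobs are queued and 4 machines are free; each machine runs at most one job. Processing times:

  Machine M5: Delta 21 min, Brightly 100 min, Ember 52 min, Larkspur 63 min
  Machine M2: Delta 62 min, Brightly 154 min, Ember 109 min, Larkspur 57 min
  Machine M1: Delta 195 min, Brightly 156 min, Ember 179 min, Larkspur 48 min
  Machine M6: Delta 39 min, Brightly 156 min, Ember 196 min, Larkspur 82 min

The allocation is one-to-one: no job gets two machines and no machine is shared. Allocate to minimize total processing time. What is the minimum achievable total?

Optimal: Delta→Machine M6 (39 min), Brightly→Machine M2 (154 min), Ember→Machine M5 (52 min), Larkspur→Machine M1 (48 min) — total 39+154+52+48 = 293 min.
Column-greedy (each machine in turn goes to its cheapest remaining job) gives 430 min, worse by 137.
Every other assignment is strictly worse.

Minimum total: 293 min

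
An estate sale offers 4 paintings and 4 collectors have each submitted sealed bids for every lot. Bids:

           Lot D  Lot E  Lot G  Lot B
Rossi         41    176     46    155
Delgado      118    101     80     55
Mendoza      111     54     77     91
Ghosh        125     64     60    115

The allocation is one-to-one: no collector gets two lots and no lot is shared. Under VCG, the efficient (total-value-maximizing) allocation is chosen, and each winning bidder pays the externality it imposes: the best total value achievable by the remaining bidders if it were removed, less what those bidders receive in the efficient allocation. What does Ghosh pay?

Efficient allocation: Rossi→Lot E ($176), Delgado→Lot D ($118), Mendoza→Lot G ($77), Ghosh→Lot B ($115); total welfare W = $486.
Ghosh receives Lot B at value $115, so the others get W − 115 = $371.
Without Ghosh: best allocation of the remaining 3 bidders over all 4 lots is Rossi→Lot E ($176), Delgado→Lot D ($118), Mendoza→Lot B ($91), total $385.
VCG payment = (others' best without Ghosh) − (others' welfare with Ghosh) = 385 − 371 = $14.

Ghosh pays $14.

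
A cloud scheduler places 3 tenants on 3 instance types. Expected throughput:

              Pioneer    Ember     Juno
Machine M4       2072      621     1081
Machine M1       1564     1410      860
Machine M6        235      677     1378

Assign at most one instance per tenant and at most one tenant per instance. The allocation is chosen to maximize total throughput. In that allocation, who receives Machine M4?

Pioneer receives Machine M4.

Optimal: Pioneer→Machine M4 (2072 ops/s), Ember→Machine M1 (1410 ops/s), Juno→Machine M6 (1378 ops/s) — total 2072+1410+1378 = 4860 ops/s.
Next-best assignment: Pioneer→Machine M4, Ember→Machine M6, Juno→Machine M1 = 3609 ops/s.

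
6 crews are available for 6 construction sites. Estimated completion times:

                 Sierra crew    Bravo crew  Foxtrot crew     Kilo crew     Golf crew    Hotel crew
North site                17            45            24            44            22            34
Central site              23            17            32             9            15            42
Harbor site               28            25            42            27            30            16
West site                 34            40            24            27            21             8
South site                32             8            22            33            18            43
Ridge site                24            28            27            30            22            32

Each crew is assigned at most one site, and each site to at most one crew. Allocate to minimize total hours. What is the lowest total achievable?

Minimum total: 96 hours

Optimal: Sierra crew→North site (17 hours), Bravo crew→South site (8 hours), Foxtrot crew→West site (24 hours), Kilo crew→Central site (9 hours), Golf crew→Ridge site (22 hours), Hotel crew→Harbor site (16 hours) — total 17+8+24+9+22+16 = 96 hours.
Min-entry greedy (repeatedly take the single cheapest remaining cell) gives 106 hours, worse by 10.
Next-best assignment: Sierra crew→North site, Bravo crew→South site, Foxtrot crew→Ridge site, Kilo crew→Central site, Golf crew→West site, Hotel crew→Harbor site = 98 hours.
Swapping Kilo crew↔Golf crew (Kilo crew→Ridge site 30 hours, Golf crew→Central site 15 hours) adds 14.
Every other assignment is strictly worse.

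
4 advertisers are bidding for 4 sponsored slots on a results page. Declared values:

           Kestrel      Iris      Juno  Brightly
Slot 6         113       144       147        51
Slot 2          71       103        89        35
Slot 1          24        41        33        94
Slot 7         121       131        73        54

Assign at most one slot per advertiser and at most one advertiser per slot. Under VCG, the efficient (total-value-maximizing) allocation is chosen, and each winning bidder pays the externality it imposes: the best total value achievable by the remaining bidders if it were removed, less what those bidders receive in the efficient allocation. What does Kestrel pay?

Efficient allocation: Kestrel→Slot 7 ($121), Iris→Slot 2 ($103), Juno→Slot 6 ($147), Brightly→Slot 1 ($94); total welfare W = $465.
Kestrel receives Slot 7 at value $121, so the others get W − 121 = $344.
Without Kestrel: best allocation of the remaining 3 bidders over all 4 slots is Iris→Slot 7 ($131), Juno→Slot 6 ($147), Brightly→Slot 1 ($94), total $372.
VCG payment = (others' best without Kestrel) − (others' welfare with Kestrel) = 372 − 344 = $28.

Kestrel pays $28.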